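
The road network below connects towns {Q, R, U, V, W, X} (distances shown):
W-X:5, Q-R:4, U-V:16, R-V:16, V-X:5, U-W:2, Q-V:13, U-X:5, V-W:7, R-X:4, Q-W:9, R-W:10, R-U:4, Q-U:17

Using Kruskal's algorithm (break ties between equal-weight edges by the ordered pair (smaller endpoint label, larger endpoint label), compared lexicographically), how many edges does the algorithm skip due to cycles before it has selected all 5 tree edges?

Sort edges by weight, then run Kruskal:
U-W (2): add. Components now {U,W} {V} {R} {Q} {X}
Q-R (4): add. Components now {U,W} {V} {Q,R} {X}
R-U (4): add. Components now {Q,R,U,W} {V} {X}
R-X (4): add. Components now {Q,R,U,W,X} {V}
U-X (5): skip — U and X already connected.
V-X (5): add. Components now {Q,R,U,V,W,X}
Edges rejected before the tree was complete: 1.

1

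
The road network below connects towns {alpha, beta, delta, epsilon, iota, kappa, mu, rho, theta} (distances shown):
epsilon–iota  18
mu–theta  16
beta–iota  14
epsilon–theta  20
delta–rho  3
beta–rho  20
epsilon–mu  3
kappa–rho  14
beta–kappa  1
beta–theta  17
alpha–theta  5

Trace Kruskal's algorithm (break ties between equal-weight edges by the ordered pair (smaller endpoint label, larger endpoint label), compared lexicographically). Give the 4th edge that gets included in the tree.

alpha-theta

Kruskal: consider edges lightest-first.
beta–kappa (1): add — endpoints in different components.
delta–rho (3): add — endpoints in different components.
epsilon–mu (3): add — endpoints in different components.
alpha–theta (5): add — endpoints in different components.
beta–iota (14): add — endpoints in different components.
kappa–rho (14): add — endpoints in different components.
mu–theta (16): add — endpoints in different components.
beta–theta (17): add — endpoints in different components.
The 4th edge added is alpha–theta.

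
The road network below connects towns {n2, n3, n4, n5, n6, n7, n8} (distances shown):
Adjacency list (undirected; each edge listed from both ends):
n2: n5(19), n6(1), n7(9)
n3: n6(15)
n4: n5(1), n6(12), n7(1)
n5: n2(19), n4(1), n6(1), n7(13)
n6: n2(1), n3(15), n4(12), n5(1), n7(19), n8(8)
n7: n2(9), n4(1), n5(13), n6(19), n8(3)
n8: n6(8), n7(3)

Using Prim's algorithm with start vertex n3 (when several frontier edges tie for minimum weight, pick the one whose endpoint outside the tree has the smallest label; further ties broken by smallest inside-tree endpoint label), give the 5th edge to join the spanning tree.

n4-n7

Prim's algorithm from n3:
Step 1: cheapest edge leaving the tree is n3–n6 (15); add n6.
Step 2: cheapest edge leaving the tree is n2–n6 (1); add n2.
Step 3: cheapest edge leaving the tree is n5–n6 (1); add n5.
Step 4: cheapest edge leaving the tree is n4–n5 (1); add n4.
Step 5: cheapest edge leaving the tree is n4–n7 (1); add n7.
Step 6: cheapest edge leaving the tree is n7–n8 (3); add n8.
The 5th edge added is n4–n7.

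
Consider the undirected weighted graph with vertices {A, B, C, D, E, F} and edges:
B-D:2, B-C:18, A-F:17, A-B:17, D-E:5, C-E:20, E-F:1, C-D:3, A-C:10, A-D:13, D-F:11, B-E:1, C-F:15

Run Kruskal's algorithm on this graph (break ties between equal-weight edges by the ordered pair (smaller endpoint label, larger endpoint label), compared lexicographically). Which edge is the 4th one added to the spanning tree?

C-D

Kruskal: consider edges lightest-first.
B-E (1): add — endpoints in different components.
E-F (1): add — endpoints in different components.
B-D (2): add — endpoints in different components.
C-D (3): add — endpoints in different components.
D-E (5): skip — D and E already connected.
A-C (10): add — endpoints in different components.
The 4th edge added is C-D.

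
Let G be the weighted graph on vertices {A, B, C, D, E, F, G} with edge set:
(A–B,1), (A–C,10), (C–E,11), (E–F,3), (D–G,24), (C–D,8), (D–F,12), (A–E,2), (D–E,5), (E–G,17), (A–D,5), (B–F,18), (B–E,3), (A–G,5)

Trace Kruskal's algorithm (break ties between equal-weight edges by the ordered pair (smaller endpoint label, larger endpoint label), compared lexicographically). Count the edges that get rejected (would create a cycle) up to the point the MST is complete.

Kruskal's algorithm — process edges by increasing weight (ties by edge label):
A–B (1): add — endpoints in different components.
A–E (2): add — endpoints in different components.
B–E (3): skip — B and E already connected.
E–F (3): add — endpoints in different components.
A–D (5): add — endpoints in different components.
A–G (5): add — endpoints in different components.
D–E (5): skip — D and E already connected.
C–D (8): add — endpoints in different components.
Edges rejected before the tree was complete: 2.

2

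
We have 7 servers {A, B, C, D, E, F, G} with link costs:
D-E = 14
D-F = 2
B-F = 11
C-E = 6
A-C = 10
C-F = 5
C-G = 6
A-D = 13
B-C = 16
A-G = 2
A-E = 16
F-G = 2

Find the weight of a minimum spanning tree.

Kruskal: consider edges lightest-first.
A-G (2): add. Components now {A,G} {B} {C} {D} {E} {F}
D-F (2): add. Components now {A,G} {B} {C} {D,F} {E}
F-G (2): add. Components now {A,D,F,G} {B} {C} {E}
C-F (5): add. Components now {A,C,D,F,G} {B} {E}
C-E (6): add. Components now {A,C,D,E,F,G} {B}
C-G (6): skip — C and G already connected.
A-C (10): skip — A and C already connected.
B-F (11): add. Components now {A,B,C,D,E,F,G}
MST edges: A-G, D-F, F-G, C-F, C-E, B-F; total weight 2+2+2+5+6+11 = 28.

28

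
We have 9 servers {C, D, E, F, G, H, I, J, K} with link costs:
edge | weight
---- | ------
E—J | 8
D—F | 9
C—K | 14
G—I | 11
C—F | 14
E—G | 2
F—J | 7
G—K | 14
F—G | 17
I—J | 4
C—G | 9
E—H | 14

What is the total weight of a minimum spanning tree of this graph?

Prim's algorithm from F:
Step 1: frontier [F—J 7, D—F 9, C—F 14, F—G 17] → take F—J (7); add J.
Step 2: frontier [D—F 9, C—F 14, F—G 17, I—J 4, E—J 8] → take I—J (4); add I.
Step 3: frontier [D—F 9, C—F 14, F—G 17, G—I 11, E—J 8] → take E—J (8); add E.
Step 4: frontier [E—G 2, E—H 14, D—F 9, C—F 14, F—G 17, G—I 11] → take E—G (2); add G.
Step 5: frontier [E—H 14, D—F 9, C—F 14, C—G 9, G—K 14] → take C—G (9); add C.
Step 6: frontier [C—K 14, E—H 14, D—F 9, G—K 14] → take D—F (9); add D.
Step 7: frontier [C—K 14, E—H 14, G—K 14] → take E—H (14); add H.
Step 8: frontier [C—K 14, G—K 14] → take C—K (14); add K.
MST edges: F—J, I—J, E—J, E—G, C—G, D—F, E—H, C—K; total weight 7+4+8+2+9+9+14+14 = 67.

67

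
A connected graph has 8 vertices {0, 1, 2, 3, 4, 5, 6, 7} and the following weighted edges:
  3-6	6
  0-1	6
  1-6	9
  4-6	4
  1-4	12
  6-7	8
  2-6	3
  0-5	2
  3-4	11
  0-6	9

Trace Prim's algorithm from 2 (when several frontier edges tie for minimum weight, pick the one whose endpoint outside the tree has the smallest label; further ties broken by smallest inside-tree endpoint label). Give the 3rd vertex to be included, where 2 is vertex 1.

Prim's algorithm from 2:
Step 1: frontier [2-6 3] → take 2-6 (3); add 6.
Step 2: frontier [4-6 4, 3-6 6, 6-7 8, 0-6 9, 1-6 9] → take 4-6 (4); add 4.
Step 3: frontier [3-4 11, 1-4 12, 3-6 6, 6-7 8, 0-6 9, 1-6 9] → take 3-6 (6); add 3.
Step 4: frontier [1-4 12, 6-7 8, 0-6 9, 1-6 9] → take 6-7 (8); add 7.
Step 5: frontier [1-4 12, 0-6 9, 1-6 9] → take 0-6 (9); add 0.
Step 6: frontier [0-5 2, 0-1 6, 1-4 12, 1-6 9] → take 0-5 (2); add 5.
Step 7: frontier [0-1 6, 1-4 12, 1-6 9] → take 0-1 (6); add 1.
Vertex order: 2, 6, 4, 3, 7, 0, 5, 1. The 3rd vertex is 4.

4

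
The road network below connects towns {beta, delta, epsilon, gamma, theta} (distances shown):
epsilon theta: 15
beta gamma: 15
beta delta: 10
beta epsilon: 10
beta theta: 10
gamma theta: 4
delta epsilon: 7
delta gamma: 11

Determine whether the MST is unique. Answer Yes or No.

No

Sort edges by weight, then run Kruskal:
gamma theta (4): add. Components now {beta} {gamma,theta} {delta} {epsilon}
delta epsilon (7): add. Components now {beta} {gamma,theta} {delta,epsilon}
beta delta (10): add. Components now {beta,delta,epsilon} {gamma,theta}
beta epsilon (10): skip — beta and epsilon already connected.
beta theta (10): add. Components now {beta,delta,epsilon,gamma,theta}
Non-tree edge beta epsilon has weight 10, equal to the heaviest edge on its tree cycle — swapping gives another MST of the same weight. Not unique.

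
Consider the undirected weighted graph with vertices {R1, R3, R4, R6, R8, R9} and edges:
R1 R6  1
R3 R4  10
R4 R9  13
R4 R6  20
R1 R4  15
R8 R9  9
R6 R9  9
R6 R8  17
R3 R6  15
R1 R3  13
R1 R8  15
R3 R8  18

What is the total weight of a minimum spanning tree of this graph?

Sort edges by weight, then run Kruskal:
R1 R6 (1): add. Components now {R4} {R1,R6} {R9} {R3} {R8}
R6 R9 (9): add. Components now {R4} {R1,R6,R9} {R3} {R8}
R8 R9 (9): add. Components now {R4} {R1,R6,R8,R9} {R3}
R3 R4 (10): add. Components now {R3,R4} {R1,R6,R8,R9}
R1 R3 (13): add. Components now {R1,R3,R4,R6,R8,R9}
MST edges: R1 R6, R6 R9, R8 R9, R3 R4, R1 R3; total weight 1+9+9+10+13 = 42.

42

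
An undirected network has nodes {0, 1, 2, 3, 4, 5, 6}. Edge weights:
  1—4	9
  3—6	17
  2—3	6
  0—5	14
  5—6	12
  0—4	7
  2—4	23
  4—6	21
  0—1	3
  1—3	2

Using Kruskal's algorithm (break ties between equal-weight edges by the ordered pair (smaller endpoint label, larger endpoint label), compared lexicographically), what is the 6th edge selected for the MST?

0-5

Kruskal: consider edges lightest-first.
1—3 (2): add. Components now {0} {1,3} {2} {4} {5} {6}
0—1 (3): add. Components now {0,1,3} {2} {4} {5} {6}
2—3 (6): add. Components now {0,1,2,3} {4} {5} {6}
0—4 (7): add. Components now {0,1,2,3,4} {5} {6}
1—4 (9): skip — 1 and 4 already connected.
5—6 (12): add. Components now {0,1,2,3,4} {5,6}
0—5 (14): add. Components now {0,1,2,3,4,5,6}
The 6th edge added is 0—5.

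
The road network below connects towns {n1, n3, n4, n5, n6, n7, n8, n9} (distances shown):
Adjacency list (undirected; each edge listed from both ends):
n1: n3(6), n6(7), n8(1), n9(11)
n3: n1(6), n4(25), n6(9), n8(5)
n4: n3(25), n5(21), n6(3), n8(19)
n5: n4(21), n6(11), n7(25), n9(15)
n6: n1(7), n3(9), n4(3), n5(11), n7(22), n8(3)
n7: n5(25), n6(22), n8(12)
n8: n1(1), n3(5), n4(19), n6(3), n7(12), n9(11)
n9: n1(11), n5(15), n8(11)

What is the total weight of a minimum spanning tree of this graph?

Kruskal's algorithm — process edges by increasing weight (ties by edge label):
n1—n8 (1): add — endpoints in different components.
n4—n6 (3): add — endpoints in different components.
n6—n8 (3): add — endpoints in different components.
n3—n8 (5): add — endpoints in different components.
n1—n3 (6): skip — n3 and n1 already connected.
n1—n6 (7): skip — n6 and n1 already connected.
n3—n6 (9): skip — n6 and n3 already connected.
n1—n9 (11): add — endpoints in different components.
n5—n6 (11): add — endpoints in different components.
n8—n9 (11): skip — n8 and n9 already connected.
n7—n8 (12): add — endpoints in different components.
MST edges: n1—n8, n4—n6, n6—n8, n3—n8, n1—n9, n5—n6, n7—n8; total weight 1+3+3+5+11+11+12 = 46.

46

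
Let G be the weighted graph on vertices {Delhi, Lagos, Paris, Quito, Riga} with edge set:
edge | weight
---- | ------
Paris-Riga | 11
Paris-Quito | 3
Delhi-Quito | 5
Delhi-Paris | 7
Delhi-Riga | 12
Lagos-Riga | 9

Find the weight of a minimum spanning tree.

Grow the tree from Paris using Prim:
Step 1: frontier [Paris-Quito 3, Delhi-Paris 7, Paris-Riga 11] → take Paris-Quito (3); add Quito.
Step 2: frontier [Delhi-Paris 7, Paris-Riga 11, Delhi-Quito 5] → take Delhi-Quito (5); add Delhi.
Step 3: frontier [Delhi-Riga 12, Paris-Riga 11] → take Paris-Riga (11); add Riga.
Step 4: frontier [Lagos-Riga 9] → take Lagos-Riga (9); add Lagos.
MST edges: Paris-Quito, Delhi-Quito, Paris-Riga, Lagos-Riga; total weight 3+5+11+9 = 28.

28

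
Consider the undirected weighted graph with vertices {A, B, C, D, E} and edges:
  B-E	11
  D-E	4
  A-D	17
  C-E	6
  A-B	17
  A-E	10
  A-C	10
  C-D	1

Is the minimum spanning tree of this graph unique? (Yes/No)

No

Kruskal's algorithm — process edges by increasing weight (ties by edge label):
C-D (1): add. Components now {A} {B} {C,D} {E}
D-E (4): add. Components now {A} {B} {C,D,E}
C-E (6): skip — C and E already connected.
A-C (10): add. Components now {A,C,D,E} {B}
A-E (10): skip — A and E already connected.
B-E (11): add. Components now {A,B,C,D,E}
Non-tree edge A-E has weight 10, equal to the heaviest edge on its tree cycle — swapping gives another MST of the same weight. Not unique.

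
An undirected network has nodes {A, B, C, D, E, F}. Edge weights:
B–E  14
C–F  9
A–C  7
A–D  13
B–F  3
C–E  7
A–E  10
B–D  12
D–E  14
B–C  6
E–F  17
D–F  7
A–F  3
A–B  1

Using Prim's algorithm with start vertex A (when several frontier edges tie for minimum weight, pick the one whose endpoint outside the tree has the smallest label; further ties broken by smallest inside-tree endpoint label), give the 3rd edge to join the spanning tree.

Grow the tree from A using Prim:
Step 1: cheapest edge leaving the tree is A–B (1); add B.
Step 2: cheapest edge leaving the tree is A–F (3); add F.
Step 3: cheapest edge leaving the tree is B–C (6); add C.
Step 4: cheapest edge leaving the tree is D–F (7); add D.
Step 5: cheapest edge leaving the tree is C–E (7); add E.
The 3rd edge added is B–C.

B-C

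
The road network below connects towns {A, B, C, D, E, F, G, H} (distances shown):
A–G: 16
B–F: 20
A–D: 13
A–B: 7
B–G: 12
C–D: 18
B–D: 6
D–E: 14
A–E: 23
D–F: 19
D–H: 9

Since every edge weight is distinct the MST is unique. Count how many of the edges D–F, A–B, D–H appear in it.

3

Kruskal: consider edges lightest-first.
B–D (6): add — endpoints in different components.
A–B (7): add — endpoints in different components.
D–H (9): add — endpoints in different components.
B–G (12): add — endpoints in different components.
A–D (13): skip — A and D already connected.
D–E (14): add — endpoints in different components.
A–G (16): skip — A and G already connected.
C–D (18): add — endpoints in different components.
D–F (19): add — endpoints in different components.
MST edge set: {B–D, A–B, D–H, B–G, D–E, C–D, D–F}.
Of the listed edges, {D–F, A–B, D–H} are in the MST → 3.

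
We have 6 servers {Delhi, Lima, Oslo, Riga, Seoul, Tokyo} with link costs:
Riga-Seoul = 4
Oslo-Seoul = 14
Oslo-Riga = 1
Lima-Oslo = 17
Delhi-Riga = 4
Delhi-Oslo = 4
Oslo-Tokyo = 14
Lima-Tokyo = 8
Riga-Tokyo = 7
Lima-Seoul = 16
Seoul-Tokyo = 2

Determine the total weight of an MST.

Grow the tree from Lima using Prim:
Step 1: frontier [Lima-Tokyo 8, Lima-Seoul 16, Lima-Oslo 17] → take Lima-Tokyo (8); add Tokyo.
Step 2: frontier [Lima-Seoul 16, Lima-Oslo 17, Seoul-Tokyo 2, Riga-Tokyo 7, Oslo-Tokyo 14] → take Seoul-Tokyo (2); add Seoul.
Step 3: frontier [Lima-Oslo 17, Riga-Seoul 4, Oslo-Seoul 14, Riga-Tokyo 7, Oslo-Tokyo 14] → take Riga-Seoul (4); add Riga.
Step 4: frontier [Lima-Oslo 17, Oslo-Riga 1, Delhi-Riga 4, Oslo-Seoul 14, Oslo-Tokyo 14] → take Oslo-Riga (1); add Oslo.
Step 5: frontier [Delhi-Oslo 4, Delhi-Riga 4] → take Delhi-Oslo (4); add Delhi.
MST edges: Lima-Tokyo, Seoul-Tokyo, Riga-Seoul, Oslo-Riga, Delhi-Oslo; total weight 8+2+4+1+4 = 19.

19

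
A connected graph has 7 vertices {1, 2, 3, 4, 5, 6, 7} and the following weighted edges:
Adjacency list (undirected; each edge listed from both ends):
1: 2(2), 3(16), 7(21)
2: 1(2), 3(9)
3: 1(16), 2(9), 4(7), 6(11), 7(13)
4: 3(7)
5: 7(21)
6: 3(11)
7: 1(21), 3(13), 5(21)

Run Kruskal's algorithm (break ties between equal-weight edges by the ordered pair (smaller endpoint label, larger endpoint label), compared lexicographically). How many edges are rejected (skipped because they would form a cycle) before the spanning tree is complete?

Kruskal's algorithm — process edges by increasing weight (ties by edge label):
1–2 (2): add — endpoints in different components.
3–4 (7): add — endpoints in different components.
2–3 (9): add — endpoints in different components.
3–6 (11): add — endpoints in different components.
3–7 (13): add — endpoints in different components.
1–3 (16): skip — 1 and 3 already connected.
1–7 (21): skip — 1 and 7 already connected.
5–7 (21): add — endpoints in different components.
Edges rejected before the tree was complete: 2.

2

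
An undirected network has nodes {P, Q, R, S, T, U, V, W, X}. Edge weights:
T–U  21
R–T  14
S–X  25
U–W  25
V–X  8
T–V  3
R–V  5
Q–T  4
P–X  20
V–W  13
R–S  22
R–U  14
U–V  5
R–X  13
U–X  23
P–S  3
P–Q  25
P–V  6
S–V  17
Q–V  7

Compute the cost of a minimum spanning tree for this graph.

Sort edges by weight, then run Kruskal:
P–S (3): add — endpoints in different components.
T–V (3): add — endpoints in different components.
Q–T (4): add — endpoints in different components.
R–V (5): add — endpoints in different components.
U–V (5): add — endpoints in different components.
P–V (6): add — endpoints in different components.
Q–V (7): skip — Q and V already connected.
V–X (8): add — endpoints in different components.
R–X (13): skip — R and X already connected.
V–W (13): add — endpoints in different components.
MST edges: P–S, T–V, Q–T, R–V, U–V, P–V, V–X, V–W; total weight 3+3+4+5+5+6+8+13 = 47.

47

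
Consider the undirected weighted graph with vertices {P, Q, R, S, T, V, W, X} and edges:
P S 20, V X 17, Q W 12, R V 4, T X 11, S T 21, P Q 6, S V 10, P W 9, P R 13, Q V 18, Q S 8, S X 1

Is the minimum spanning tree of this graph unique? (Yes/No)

Yes

Kruskal: consider edges lightest-first.
S X (1): add — endpoints in different components.
R V (4): add — endpoints in different components.
P Q (6): add — endpoints in different components.
Q S (8): add — endpoints in different components.
P W (9): add — endpoints in different components.
S V (10): add — endpoints in different components.
T X (11): add — endpoints in different components.
Every non-tree edge has weight strictly greater than the heaviest edge on the tree path between its endpoints, so the MST is unique.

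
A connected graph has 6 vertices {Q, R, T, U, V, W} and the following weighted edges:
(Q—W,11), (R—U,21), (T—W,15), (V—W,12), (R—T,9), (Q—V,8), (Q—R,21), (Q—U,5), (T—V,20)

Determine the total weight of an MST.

Kruskal: consider edges lightest-first.
Q—U (5): add. Components now {Q,U} {T} {V} {R} {W}
Q—V (8): add. Components now {Q,U,V} {T} {R} {W}
R—T (9): add. Components now {Q,U,V} {R,T} {W}
Q—W (11): add. Components now {Q,U,V,W} {R,T}
V—W (12): skip — V and W already connected.
T—W (15): add. Components now {Q,R,T,U,V,W}
MST edges: Q—U, Q—V, R—T, Q—W, T—W; total weight 5+8+9+11+15 = 48.

48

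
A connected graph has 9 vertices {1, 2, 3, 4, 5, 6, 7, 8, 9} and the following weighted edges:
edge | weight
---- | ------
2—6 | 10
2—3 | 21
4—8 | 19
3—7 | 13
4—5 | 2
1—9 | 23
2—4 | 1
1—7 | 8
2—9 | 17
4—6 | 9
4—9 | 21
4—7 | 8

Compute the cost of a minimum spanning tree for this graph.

Kruskal: consider edges lightest-first.
2—4 (1): add — endpoints in different components.
4—5 (2): add — endpoints in different components.
1—7 (8): add — endpoints in different components.
4—7 (8): add — endpoints in different components.
4—6 (9): add — endpoints in different components.
2—6 (10): skip — 2 and 6 already connected.
3—7 (13): add — endpoints in different components.
2—9 (17): add — endpoints in different components.
4—8 (19): add — endpoints in different components.
MST edges: 2—4, 4—5, 1—7, 4—7, 4—6, 3—7, 2—9, 4—8; total weight 1+2+8+8+9+13+17+19 = 77.

77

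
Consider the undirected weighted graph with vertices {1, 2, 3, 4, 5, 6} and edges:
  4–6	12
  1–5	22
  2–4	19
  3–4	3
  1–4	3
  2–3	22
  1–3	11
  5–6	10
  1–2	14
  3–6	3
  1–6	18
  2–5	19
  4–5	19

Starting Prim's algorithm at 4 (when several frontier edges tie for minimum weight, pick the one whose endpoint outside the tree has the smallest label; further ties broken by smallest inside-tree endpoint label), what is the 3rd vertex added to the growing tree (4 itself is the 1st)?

3

Prim, starting at 4.
Step 1: frontier [1–4 3, 3–4 3, 4–6 12, 2–4 19, 4–5 19] → take 1–4 (3); add 1.
Step 2: frontier [1–3 11, 1–2 14, 1–6 18, 1–5 22, 3–4 3, 4–6 12, 2–4 19, 4–5 19] → take 3–4 (3); add 3.
Step 3: frontier [1–2 14, 1–6 18, 1–5 22, 3–6 3, 2–3 22, 4–6 12, 2–4 19, 4–5 19] → take 3–6 (3); add 6.
Step 4: frontier [1–2 14, 1–5 22, 2–3 22, 2–4 19, 4–5 19, 5–6 10] → take 5–6 (10); add 5.
Step 5: frontier [1–2 14, 2–3 22, 2–4 19, 2–5 19] → take 1–2 (14); add 2.
Vertex order: 4, 1, 3, 6, 5, 2. The 3rd vertex is 3.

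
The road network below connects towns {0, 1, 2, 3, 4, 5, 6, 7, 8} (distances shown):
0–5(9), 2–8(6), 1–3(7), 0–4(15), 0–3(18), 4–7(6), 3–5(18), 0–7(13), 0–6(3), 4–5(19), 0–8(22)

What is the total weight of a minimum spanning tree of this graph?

84

Kruskal: consider edges lightest-first.
0–6 (3): add — endpoints in different components.
2–8 (6): add — endpoints in different components.
4–7 (6): add — endpoints in different components.
1–3 (7): add — endpoints in different components.
0–5 (9): add — endpoints in different components.
0–7 (13): add — endpoints in different components.
0–4 (15): skip — 0 and 4 already connected.
0–3 (18): add — endpoints in different components.
3–5 (18): skip — 3 and 5 already connected.
4–5 (19): skip — 4 and 5 already connected.
0–8 (22): add — endpoints in different components.
MST edges: 0–6, 2–8, 4–7, 1–3, 0–5, 0–7, 0–3, 0–8; total weight 3+6+6+7+9+13+18+22 = 84.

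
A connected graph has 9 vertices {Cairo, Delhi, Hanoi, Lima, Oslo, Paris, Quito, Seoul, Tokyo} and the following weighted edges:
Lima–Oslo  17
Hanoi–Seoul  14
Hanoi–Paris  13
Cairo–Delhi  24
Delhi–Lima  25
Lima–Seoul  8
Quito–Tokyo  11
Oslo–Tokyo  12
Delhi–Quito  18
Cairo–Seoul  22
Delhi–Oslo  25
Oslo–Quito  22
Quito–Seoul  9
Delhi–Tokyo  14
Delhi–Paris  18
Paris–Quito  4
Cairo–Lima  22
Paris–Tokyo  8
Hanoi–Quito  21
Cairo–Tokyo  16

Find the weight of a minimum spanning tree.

84

Prim's algorithm from Cairo:
Step 1: cheapest edge leaving the tree is Cairo–Tokyo (16); add Tokyo.
Step 2: cheapest edge leaving the tree is Paris–Tokyo (8); add Paris.
Step 3: cheapest edge leaving the tree is Paris–Quito (4); add Quito.
Step 4: cheapest edge leaving the tree is Quito–Seoul (9); add Seoul.
Step 5: cheapest edge leaving the tree is Lima–Seoul (8); add Lima.
Step 6: cheapest edge leaving the tree is Oslo–Tokyo (12); add Oslo.
Step 7: cheapest edge leaving the tree is Hanoi–Paris (13); add Hanoi.
Step 8: cheapest edge leaving the tree is Delhi–Tokyo (14); add Delhi.
MST edges: Cairo–Tokyo, Paris–Tokyo, Paris–Quito, Quito–Seoul, Lima–Seoul, Oslo–Tokyo, Hanoi–Paris, Delhi–Tokyo; total weight 16+8+4+9+8+12+13+14 = 84.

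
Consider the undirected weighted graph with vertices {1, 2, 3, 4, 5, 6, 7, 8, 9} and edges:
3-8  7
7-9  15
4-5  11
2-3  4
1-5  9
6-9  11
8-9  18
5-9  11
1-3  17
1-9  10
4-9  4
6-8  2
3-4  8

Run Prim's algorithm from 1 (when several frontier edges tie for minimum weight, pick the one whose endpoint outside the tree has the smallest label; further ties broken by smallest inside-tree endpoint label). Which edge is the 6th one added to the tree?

Prim's algorithm from 1:
Step 1: frontier [1-5 9, 1-9 10, 1-3 17] → take 1-5 (9); add 5.
Step 2: frontier [1-9 10, 1-3 17, 4-5 11, 5-9 11] → take 1-9 (10); add 9.
Step 3: frontier [1-3 17, 4-5 11, 4-9 4, 6-9 11, 7-9 15, 8-9 18] → take 4-9 (4); add 4.
Step 4: frontier [1-3 17, 3-4 8, 6-9 11, 7-9 15, 8-9 18] → take 3-4 (8); add 3.
Step 5: frontier [2-3 4, 3-8 7, 6-9 11, 7-9 15, 8-9 18] → take 2-3 (4); add 2.
Step 6: frontier [3-8 7, 6-9 11, 7-9 15, 8-9 18] → take 3-8 (7); add 8.
Step 7: frontier [6-8 2, 6-9 11, 7-9 15] → take 6-8 (2); add 6.
Step 8: frontier [7-9 15] → take 7-9 (15); add 7.
The 6th edge added is 3-8.

3-8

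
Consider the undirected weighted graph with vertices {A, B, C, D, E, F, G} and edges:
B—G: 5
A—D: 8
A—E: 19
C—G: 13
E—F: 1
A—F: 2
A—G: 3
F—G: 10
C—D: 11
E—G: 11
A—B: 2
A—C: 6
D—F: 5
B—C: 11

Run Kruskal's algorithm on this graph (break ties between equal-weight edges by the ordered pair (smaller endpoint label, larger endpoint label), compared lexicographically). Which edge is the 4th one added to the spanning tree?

A-G

Sort edges by weight, then run Kruskal:
E—F (1): add. Components now {A} {B} {C} {D} {E,F} {G}
A—B (2): add. Components now {A,B} {C} {D} {E,F} {G}
A—F (2): add. Components now {A,B,E,F} {C} {D} {G}
A—G (3): add. Components now {A,B,E,F,G} {C} {D}
B—G (5): skip — B and G already connected.
D—F (5): add. Components now {A,B,D,E,F,G} {C}
A—C (6): add. Components now {A,B,C,D,E,F,G}
The 4th edge added is A—G.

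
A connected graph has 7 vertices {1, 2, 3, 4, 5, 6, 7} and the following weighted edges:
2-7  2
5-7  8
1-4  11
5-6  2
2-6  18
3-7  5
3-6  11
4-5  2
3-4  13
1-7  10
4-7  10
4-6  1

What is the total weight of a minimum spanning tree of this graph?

Sort edges by weight, then run Kruskal:
4-6 (1): add — endpoints in different components.
2-7 (2): add — endpoints in different components.
4-5 (2): add — endpoints in different components.
5-6 (2): skip — 5 and 6 already connected.
3-7 (5): add — endpoints in different components.
5-7 (8): add — endpoints in different components.
1-7 (10): add — endpoints in different components.
MST edges: 4-6, 2-7, 4-5, 3-7, 5-7, 1-7; total weight 1+2+2+5+8+10 = 28.

28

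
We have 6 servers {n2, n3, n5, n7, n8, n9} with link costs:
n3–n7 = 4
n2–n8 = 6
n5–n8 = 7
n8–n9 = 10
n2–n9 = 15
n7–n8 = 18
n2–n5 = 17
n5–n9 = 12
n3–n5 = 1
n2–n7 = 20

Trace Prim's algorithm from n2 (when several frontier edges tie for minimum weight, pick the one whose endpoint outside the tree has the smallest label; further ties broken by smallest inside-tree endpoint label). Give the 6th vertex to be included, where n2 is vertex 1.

Prim, starting at n2.
Step 1: cheapest edge leaving the tree is n2–n8 (6); add n8.
Step 2: cheapest edge leaving the tree is n5–n8 (7); add n5.
Step 3: cheapest edge leaving the tree is n3–n5 (1); add n3.
Step 4: cheapest edge leaving the tree is n3–n7 (4); add n7.
Step 5: cheapest edge leaving the tree is n8–n9 (10); add n9.
Vertex order: n2, n8, n5, n3, n7, n9. The 6th vertex is n9.

n9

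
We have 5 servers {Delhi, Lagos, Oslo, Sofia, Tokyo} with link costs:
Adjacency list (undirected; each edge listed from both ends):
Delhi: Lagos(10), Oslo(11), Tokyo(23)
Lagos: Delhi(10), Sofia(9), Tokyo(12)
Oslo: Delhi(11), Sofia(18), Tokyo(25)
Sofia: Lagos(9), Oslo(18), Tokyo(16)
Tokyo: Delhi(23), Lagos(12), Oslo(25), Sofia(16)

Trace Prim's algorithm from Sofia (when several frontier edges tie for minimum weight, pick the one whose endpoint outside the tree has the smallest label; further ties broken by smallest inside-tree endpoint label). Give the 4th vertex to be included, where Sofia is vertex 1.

Oslo

Prim, starting at Sofia.
Step 1: frontier [Lagos-Sofia 9, Sofia-Tokyo 16, Oslo-Sofia 18] → take Lagos-Sofia (9); add Lagos.
Step 2: frontier [Delhi-Lagos 10, Lagos-Tokyo 12, Sofia-Tokyo 16, Oslo-Sofia 18] → take Delhi-Lagos (10); add Delhi.
Step 3: frontier [Delhi-Oslo 11, Delhi-Tokyo 23, Lagos-Tokyo 12, Sofia-Tokyo 16, Oslo-Sofia 18] → take Delhi-Oslo (11); add Oslo.
Step 4: frontier [Delhi-Tokyo 23, Lagos-Tokyo 12, Oslo-Tokyo 25, Sofia-Tokyo 16] → take Lagos-Tokyo (12); add Tokyo.
Vertex order: Sofia, Lagos, Delhi, Oslo, Tokyo. The 4th vertex is Oslo.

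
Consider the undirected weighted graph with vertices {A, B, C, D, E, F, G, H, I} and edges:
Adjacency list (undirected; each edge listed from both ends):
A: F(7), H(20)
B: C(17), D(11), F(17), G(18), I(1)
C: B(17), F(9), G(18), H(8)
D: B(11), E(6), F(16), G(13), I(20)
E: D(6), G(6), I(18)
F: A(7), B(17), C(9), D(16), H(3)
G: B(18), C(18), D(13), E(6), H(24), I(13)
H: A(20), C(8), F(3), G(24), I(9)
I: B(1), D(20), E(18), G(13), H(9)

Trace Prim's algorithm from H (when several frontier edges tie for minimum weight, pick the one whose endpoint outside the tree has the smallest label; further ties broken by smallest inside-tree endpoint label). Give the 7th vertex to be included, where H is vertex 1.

D

Prim, starting at H.
Step 1: cheapest edge leaving the tree is F-H (3); add F.
Step 2: cheapest edge leaving the tree is A-F (7); add A.
Step 3: cheapest edge leaving the tree is C-H (8); add C.
Step 4: cheapest edge leaving the tree is H-I (9); add I.
Step 5: cheapest edge leaving the tree is B-I (1); add B.
Step 6: cheapest edge leaving the tree is B-D (11); add D.
Step 7: cheapest edge leaving the tree is D-E (6); add E.
Step 8: cheapest edge leaving the tree is E-G (6); add G.
Vertex order: H, F, A, C, I, B, D, E, G. The 7th vertex is D.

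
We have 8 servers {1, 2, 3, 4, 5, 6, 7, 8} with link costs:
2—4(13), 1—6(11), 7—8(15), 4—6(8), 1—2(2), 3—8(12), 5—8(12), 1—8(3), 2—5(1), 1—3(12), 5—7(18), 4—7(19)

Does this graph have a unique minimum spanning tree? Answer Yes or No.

No

Kruskal's algorithm — process edges by increasing weight (ties by edge label):
2—5 (1): add — endpoints in different components.
1—2 (2): add — endpoints in different components.
1—8 (3): add — endpoints in different components.
4—6 (8): add — endpoints in different components.
1—6 (11): add — endpoints in different components.
1—3 (12): add — endpoints in different components.
3—8 (12): skip — 3 and 8 already connected.
5—8 (12): skip — 5 and 8 already connected.
2—4 (13): skip — 2 and 4 already connected.
7—8 (15): add — endpoints in different components.
Non-tree edge 3—8 has weight 12, equal to the heaviest edge on its tree cycle — swapping gives another MST of the same weight. Not unique.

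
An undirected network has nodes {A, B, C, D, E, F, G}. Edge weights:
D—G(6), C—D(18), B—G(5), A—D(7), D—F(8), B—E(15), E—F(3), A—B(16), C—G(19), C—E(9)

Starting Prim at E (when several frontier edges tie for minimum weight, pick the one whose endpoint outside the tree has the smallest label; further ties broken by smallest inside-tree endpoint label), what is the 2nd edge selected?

D-F

Prim's algorithm from E:
Step 1: cheapest edge leaving the tree is E—F (3); add F.
Step 2: cheapest edge leaving the tree is D—F (8); add D.
Step 3: cheapest edge leaving the tree is D—G (6); add G.
Step 4: cheapest edge leaving the tree is B—G (5); add B.
Step 5: cheapest edge leaving the tree is A—D (7); add A.
Step 6: cheapest edge leaving the tree is C—E (9); add C.
The 2nd edge added is D—F.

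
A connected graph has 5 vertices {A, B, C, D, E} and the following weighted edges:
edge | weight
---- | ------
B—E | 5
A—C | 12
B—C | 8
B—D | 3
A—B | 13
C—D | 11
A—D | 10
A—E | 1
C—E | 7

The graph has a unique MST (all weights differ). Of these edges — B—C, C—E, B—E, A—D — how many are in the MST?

Kruskal: consider edges lightest-first.
A—E (1): add — endpoints in different components.
B—D (3): add — endpoints in different components.
B—E (5): add — endpoints in different components.
C—E (7): add — endpoints in different components.
MST edge set: {A—E, B—D, B—E, C—E}.
Of the listed edges, {C—E, B—E} are in the MST → 2.

2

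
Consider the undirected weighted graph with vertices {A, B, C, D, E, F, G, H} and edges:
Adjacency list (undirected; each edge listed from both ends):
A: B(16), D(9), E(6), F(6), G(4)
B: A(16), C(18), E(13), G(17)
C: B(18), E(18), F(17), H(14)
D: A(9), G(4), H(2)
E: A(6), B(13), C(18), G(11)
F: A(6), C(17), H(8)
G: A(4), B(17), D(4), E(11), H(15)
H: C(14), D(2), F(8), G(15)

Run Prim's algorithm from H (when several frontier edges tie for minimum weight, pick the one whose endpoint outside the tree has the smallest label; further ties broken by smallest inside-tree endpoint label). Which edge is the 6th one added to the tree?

Prim's algorithm from H:
Step 1: cheapest edge leaving the tree is D H (2); add D.
Step 2: cheapest edge leaving the tree is D G (4); add G.
Step 3: cheapest edge leaving the tree is A G (4); add A.
Step 4: cheapest edge leaving the tree is A E (6); add E.
Step 5: cheapest edge leaving the tree is A F (6); add F.
Step 6: cheapest edge leaving the tree is B E (13); add B.
Step 7: cheapest edge leaving the tree is C H (14); add C.
The 6th edge added is B E.

B-E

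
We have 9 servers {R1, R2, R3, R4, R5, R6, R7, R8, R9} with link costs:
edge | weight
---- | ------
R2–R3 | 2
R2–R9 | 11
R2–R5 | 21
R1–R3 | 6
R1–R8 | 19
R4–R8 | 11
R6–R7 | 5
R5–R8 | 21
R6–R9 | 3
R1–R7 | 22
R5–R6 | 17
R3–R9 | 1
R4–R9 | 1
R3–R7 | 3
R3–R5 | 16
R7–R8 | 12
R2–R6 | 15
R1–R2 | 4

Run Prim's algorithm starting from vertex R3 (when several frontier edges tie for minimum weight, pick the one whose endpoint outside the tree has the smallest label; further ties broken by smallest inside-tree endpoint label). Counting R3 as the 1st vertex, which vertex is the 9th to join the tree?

Grow the tree from R3 using Prim:
Step 1: cheapest edge leaving the tree is R3–R9 (1); add R9.
Step 2: cheapest edge leaving the tree is R4–R9 (1); add R4.
Step 3: cheapest edge leaving the tree is R2–R3 (2); add R2.
Step 4: cheapest edge leaving the tree is R6–R9 (3); add R6.
Step 5: cheapest edge leaving the tree is R3–R7 (3); add R7.
Step 6: cheapest edge leaving the tree is R1–R2 (4); add R1.
Step 7: cheapest edge leaving the tree is R4–R8 (11); add R8.
Step 8: cheapest edge leaving the tree is R3–R5 (16); add R5.
Vertex order: R3, R9, R4, R2, R6, R7, R1, R8, R5. The 9th vertex is R5.

R5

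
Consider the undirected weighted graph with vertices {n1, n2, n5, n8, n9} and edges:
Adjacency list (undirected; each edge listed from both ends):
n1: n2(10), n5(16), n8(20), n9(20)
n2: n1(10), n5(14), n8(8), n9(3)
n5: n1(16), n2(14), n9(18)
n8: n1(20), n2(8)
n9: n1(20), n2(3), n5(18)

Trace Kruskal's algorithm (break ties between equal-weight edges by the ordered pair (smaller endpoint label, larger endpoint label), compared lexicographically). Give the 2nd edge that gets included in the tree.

n2-n8

Kruskal's algorithm — process edges by increasing weight (ties by edge label):
n2 n9 (3): add — endpoints in different components.
n2 n8 (8): add — endpoints in different components.
n1 n2 (10): add — endpoints in different components.
n2 n5 (14): add — endpoints in different components.
The 2nd edge added is n2 n8.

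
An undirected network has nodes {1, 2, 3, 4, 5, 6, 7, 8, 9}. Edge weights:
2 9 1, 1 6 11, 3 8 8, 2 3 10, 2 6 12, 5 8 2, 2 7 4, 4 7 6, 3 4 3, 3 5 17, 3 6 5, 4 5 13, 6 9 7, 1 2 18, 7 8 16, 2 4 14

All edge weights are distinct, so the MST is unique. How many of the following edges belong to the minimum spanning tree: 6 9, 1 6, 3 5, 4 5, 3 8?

2

Kruskal: consider edges lightest-first.
2 9 (1): add — endpoints in different components.
5 8 (2): add — endpoints in different components.
3 4 (3): add — endpoints in different components.
2 7 (4): add — endpoints in different components.
3 6 (5): add — endpoints in different components.
4 7 (6): add — endpoints in different components.
6 9 (7): skip — 6 and 9 already connected.
3 8 (8): add — endpoints in different components.
2 3 (10): skip — 2 and 3 already connected.
1 6 (11): add — endpoints in different components.
MST edge set: {2 9, 5 8, 3 4, 2 7, 3 6, 4 7, 3 8, 1 6}.
Of the listed edges, {1 6, 3 8} are in the MST → 2.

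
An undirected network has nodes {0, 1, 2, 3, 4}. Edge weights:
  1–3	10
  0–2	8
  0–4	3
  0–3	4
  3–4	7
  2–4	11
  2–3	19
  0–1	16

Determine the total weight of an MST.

25

Kruskal's algorithm — process edges by increasing weight (ties by edge label):
0–4 (3): add — endpoints in different components.
0–3 (4): add — endpoints in different components.
3–4 (7): skip — 3 and 4 already connected.
0–2 (8): add — endpoints in different components.
1–3 (10): add — endpoints in different components.
MST edges: 0–4, 0–3, 0–2, 1–3; total weight 3+4+8+10 = 25.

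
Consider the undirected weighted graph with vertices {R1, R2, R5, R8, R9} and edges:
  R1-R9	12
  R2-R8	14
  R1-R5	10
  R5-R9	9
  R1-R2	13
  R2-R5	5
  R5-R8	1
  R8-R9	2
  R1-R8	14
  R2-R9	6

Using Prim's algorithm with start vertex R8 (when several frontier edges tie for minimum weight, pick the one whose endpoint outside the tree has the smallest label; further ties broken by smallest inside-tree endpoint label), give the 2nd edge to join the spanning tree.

Grow the tree from R8 using Prim:
Step 1: cheapest edge leaving the tree is R5-R8 (1); add R5.
Step 2: cheapest edge leaving the tree is R8-R9 (2); add R9.
Step 3: cheapest edge leaving the tree is R2-R5 (5); add R2.
Step 4: cheapest edge leaving the tree is R1-R5 (10); add R1.
The 2nd edge added is R8-R9.

R8-R9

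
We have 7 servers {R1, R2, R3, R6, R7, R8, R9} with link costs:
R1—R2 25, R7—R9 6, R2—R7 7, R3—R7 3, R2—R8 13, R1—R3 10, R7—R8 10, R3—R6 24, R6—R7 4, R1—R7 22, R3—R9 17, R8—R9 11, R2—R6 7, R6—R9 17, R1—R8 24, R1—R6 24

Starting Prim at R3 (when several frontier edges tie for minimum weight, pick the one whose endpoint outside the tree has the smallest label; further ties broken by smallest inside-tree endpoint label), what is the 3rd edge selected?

Prim, starting at R3.
Step 1: cheapest edge leaving the tree is R3—R7 (3); add R7.
Step 2: cheapest edge leaving the tree is R6—R7 (4); add R6.
Step 3: cheapest edge leaving the tree is R7—R9 (6); add R9.
Step 4: cheapest edge leaving the tree is R2—R6 (7); add R2.
Step 5: cheapest edge leaving the tree is R1—R3 (10); add R1.
Step 6: cheapest edge leaving the tree is R7—R8 (10); add R8.
The 3rd edge added is R7—R9.

R7-R9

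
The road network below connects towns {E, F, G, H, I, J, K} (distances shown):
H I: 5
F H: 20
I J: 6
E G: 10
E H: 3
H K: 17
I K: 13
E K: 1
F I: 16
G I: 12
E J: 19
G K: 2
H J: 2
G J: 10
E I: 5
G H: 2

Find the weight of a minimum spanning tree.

Kruskal's algorithm — process edges by increasing weight (ties by edge label):
E K (1): add. Components now {E,K} {F} {G} {H} {I} {J}
G H (2): add. Components now {E,K} {F} {G,H} {I} {J}
G K (2): add. Components now {E,G,H,K} {F} {I} {J}
H J (2): add. Components now {E,G,H,J,K} {F} {I}
E H (3): skip — E and H already connected.
E I (5): add. Components now {E,G,H,I,J,K} {F}
H I (5): skip — H and I already connected.
I J (6): skip — I and J already connected.
E G (10): skip — E and G already connected.
G J (10): skip — G and J already connected.
G I (12): skip — G and I already connected.
I K (13): skip — I and K already connected.
F I (16): add. Components now {E,F,G,H,I,J,K}
MST edges: E K, G H, G K, H J, E I, F I; total weight 1+2+2+2+5+16 = 28.

28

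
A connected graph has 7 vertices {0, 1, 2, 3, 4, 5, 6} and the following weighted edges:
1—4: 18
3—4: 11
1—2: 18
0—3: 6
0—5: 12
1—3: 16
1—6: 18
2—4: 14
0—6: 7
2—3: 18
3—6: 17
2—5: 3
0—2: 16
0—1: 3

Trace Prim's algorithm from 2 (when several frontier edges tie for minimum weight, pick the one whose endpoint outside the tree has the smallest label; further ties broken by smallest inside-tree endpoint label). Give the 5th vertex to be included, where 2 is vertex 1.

3

Grow the tree from 2 using Prim:
Step 1: frontier [2—5 3, 2—4 14, 0—2 16, 1—2 18, 2—3 18] → take 2—5 (3); add 5.
Step 2: frontier [2—4 14, 0—2 16, 1—2 18, 2—3 18, 0—5 12] → take 0—5 (12); add 0.
Step 3: frontier [0—1 3, 0—3 6, 0—6 7, 2—4 14, 1—2 18, 2—3 18] → take 0—1 (3); add 1.
Step 4: frontier [0—3 6, 0—6 7, 1—3 16, 1—4 18, 1—6 18, 2—4 14, 2—3 18] → take 0—3 (6); add 3.
Step 5: frontier [0—6 7, 1—4 18, 1—6 18, 2—4 14, 3—4 11, 3—6 17] → take 0—6 (7); add 6.
Step 6: frontier [1—4 18, 2—4 14, 3—4 11] → take 3—4 (11); add 4.
Vertex order: 2, 5, 0, 1, 3, 6, 4. The 5th vertex is 3.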